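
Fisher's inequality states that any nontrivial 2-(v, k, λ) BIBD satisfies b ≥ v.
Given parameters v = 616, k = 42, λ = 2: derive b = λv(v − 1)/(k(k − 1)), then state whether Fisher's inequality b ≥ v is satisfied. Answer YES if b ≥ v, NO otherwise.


b = λv(v − 1)/(k(k − 1)) = 2·616·615/(42·41) = 757680/1722 = 440.
Compare with v = 616: b < v, so Fisher's inequality fails.

NO


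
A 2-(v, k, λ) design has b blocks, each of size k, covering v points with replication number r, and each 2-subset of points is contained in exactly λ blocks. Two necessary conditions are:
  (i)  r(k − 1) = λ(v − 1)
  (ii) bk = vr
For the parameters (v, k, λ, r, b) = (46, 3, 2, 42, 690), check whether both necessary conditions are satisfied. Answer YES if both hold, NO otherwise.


Condition (i): r(k − 1) = 42·2 = 84; λ(v − 1) = 2·45 = 90. Match? NO.
Condition (ii): bk = 690·3 = 2070; vr = 46·42 = 1932. Match? NO.
Both conditions hold? NO.

NO


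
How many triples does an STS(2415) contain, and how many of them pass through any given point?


An STS(v) is a 2-(v, 3, 1) BIBD: block size k = 3, λ = 1.
Replication: r(k − 1) = λ(v − 1) ⇒ r·2 = 2415 − 1 = 2414 ⇒ r = 1207.
Block count: bk = vr ⇒ b·3 = 2415·1207 = 2914905 ⇒ b = 971635.

r = 1207, b = 971635.


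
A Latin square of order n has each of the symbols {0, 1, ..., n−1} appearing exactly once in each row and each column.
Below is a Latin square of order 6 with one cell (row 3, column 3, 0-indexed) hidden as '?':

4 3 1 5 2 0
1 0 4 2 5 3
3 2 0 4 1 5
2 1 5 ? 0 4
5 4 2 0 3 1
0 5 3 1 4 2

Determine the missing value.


Row 3 contains symbols [0, 1, 2, 4, 5] — missing [3].
Column 3 contains symbols [0, 1, 2, 4, 5] — missing [3].
The missing symbol must appear in both missing sets; intersection = [3].
Therefore the hidden value is 3.

Missing value = 3.


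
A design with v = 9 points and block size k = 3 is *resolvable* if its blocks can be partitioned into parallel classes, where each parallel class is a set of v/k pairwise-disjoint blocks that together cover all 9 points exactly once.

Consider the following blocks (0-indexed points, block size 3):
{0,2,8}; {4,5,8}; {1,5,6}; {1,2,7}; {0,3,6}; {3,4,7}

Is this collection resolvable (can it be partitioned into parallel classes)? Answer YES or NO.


v = 9, block size k = 3, number of blocks = 6.
For resolvability, blocks must partition into parallel classes of size v/k = 3.
Total blocks must therefore be a multiple of 3: 6 = 3·2 + 0 ⇒ divisible ✓.
Greedy packing gives 2 candidate class(es). Each should be a full parallel class (size 3, covers all 9 points).
  Class 1 (3 blocks): {0,2,8}; {1,5,6}; {3,4,7}. Points covered: [0, 1, 2, 3, 4, 5, 6, 7, 8].
  Class 2 (3 blocks): {4,5,8}; {1,2,7}; {0,3,6}. Points covered: [0, 1, 2, 3, 4, 5, 6, 7, 8].
All classes full (size 3)? YES. All classes cover every point? YES.
Resolvable? YES.

YES


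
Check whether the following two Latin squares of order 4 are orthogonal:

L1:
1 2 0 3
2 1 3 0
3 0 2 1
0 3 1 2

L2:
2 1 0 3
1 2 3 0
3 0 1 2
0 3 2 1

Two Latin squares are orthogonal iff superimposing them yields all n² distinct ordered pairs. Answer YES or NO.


Form the n² = 16 superimposed pairs (L1[i][j], L2[i][j]), row by row (rows and columns indexed from 0):
row 0: (1,2) (2,1) (0,0) (3,3)
row 1: (2,1) (1,2) (3,3) (0,0)
row 2: (3,3) (0,0) (2,1) (1,2)
row 3: (0,0) (3,3) (1,2) (2,1)
Orthogonality requires all 16 pairs distinct.
But the pair (2,1) repeats: cell (0,1) has L1 = 2, L2 = 1, and cell (1,0) has L1 = 2, L2 = 1.
A repeated pair means some other pair never occurs (only 4 distinct pairs out of 16), so the squares are not orthogonal.
Conclusion: NO.

NO


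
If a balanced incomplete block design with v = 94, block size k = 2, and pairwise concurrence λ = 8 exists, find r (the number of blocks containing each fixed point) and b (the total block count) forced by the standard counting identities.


Any 2-(v, k, λ) BIBD satisfies two necessary conditions:
  (i)  Each point sits in r blocks, and counting incidences through any fixed point gives r(k − 1) = λ(v − 1), so r = λ(v − 1)/(k − 1).
  (ii) Total incidences bk = vr, so b = vr/k.
Step 1: r = λ(v − 1)/(k − 1) = 8·(94 − 1)/(2 − 1) = 8·93/1 = 744/1 = 744.
Step 2: b = vr/k = 94·744/2 = 69936/2 = 34968.
Check integrality: r = 744 ∈ Z ✓, b = 34968 ∈ Z ✓.
(These identities are necessary conditions: they determine r and b for any design with these parameters, but do not by themselves prove that one exists.)

r = 744, b = 34968.


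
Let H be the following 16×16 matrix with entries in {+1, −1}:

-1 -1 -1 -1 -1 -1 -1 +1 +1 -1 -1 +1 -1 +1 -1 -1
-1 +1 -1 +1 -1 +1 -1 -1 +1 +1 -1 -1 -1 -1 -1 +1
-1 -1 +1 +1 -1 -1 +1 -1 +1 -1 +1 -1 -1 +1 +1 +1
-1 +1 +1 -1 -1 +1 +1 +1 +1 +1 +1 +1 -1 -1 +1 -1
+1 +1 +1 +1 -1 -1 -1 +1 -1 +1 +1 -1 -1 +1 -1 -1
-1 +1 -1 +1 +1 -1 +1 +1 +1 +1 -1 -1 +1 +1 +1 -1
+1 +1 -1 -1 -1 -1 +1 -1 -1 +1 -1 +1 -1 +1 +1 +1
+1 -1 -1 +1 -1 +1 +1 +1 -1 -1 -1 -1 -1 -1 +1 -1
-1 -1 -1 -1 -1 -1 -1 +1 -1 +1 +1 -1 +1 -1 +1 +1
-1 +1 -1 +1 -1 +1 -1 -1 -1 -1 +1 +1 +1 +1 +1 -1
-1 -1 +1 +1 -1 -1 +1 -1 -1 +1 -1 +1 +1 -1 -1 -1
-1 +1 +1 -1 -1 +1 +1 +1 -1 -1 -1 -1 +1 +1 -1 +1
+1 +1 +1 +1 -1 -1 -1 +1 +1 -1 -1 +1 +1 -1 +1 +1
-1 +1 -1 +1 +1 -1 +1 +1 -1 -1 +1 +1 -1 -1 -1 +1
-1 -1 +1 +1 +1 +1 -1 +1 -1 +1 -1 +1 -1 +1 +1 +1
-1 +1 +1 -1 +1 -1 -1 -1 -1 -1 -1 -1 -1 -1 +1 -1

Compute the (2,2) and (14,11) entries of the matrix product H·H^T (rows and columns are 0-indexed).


Row 2 of H: [-1, -1, 1, 1, -1, -1, 1, -1, 1, -1, 1, -1, -1, 1, 1, 1].
Row 11 of H: [-1, 1, 1, -1, -1, 1, 1, 1, -1, -1, -1, -1, 1, 1, -1, 1].
Row 14 of H: [-1, -1, 1, 1, 1, 1, -1, 1, -1, 1, -1, 1, -1, 1, 1, 1].
(H·H^T)[2][2] = Σ_j H[2][j]·H[2][j] = (-1)² + (-1)² + (1)² + (1)² + (-1)² + (-1)² + (1)² + (-1)² + (1)² + (-1)² + (1)² + (-1)² + (-1)² + (1)² + (1)² + (1)² = 1 + 1 + 1 + 1 + 1 + 1 + 1 + 1 + 1 + 1 + 1 + 1 + 1 + 1 + 1 + 1 = 16.
(H·H^T)[14][11] = Σ_j H[14][j]·H[11][j] = (-1)·(-1) + (-1)·(1) + (1)·(1) + (1)·(-1) + (1)·(-1) + (1)·(1) + (-1)·(1) + (1)·(1) + (-1)·(-1) + (1)·(-1) + (-1)·(-1) + (1)·(-1) + (-1)·(1) + (1)·(1) + (1)·(-1) + (1)·(1) = 1 + -1 + 1 + -1 + -1 + 1 + -1 + 1 + 1 + -1 + 1 + -1 + -1 + 1 + -1 + 1 = 0.
So rows 14 and 11 are orthogonal; the diagonal entry equals n = 16.

(2,2) entry = 16; (14,11) entry = 0.


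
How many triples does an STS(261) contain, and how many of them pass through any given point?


An STS(v) is a 2-(v, 3, 1) BIBD: block size k = 3, λ = 1.
Replication: r(k − 1) = λ(v − 1) ⇒ r·2 = 261 − 1 = 260 ⇒ r = 130.
Block count: b = v(v − 1)/6 = 261·260/6 = 67860/6 = 11310.
(Check via bk = vr: 11310·3 = 33930 = 261·130 = 33930 ✓.)

r = 130, b = 11310.


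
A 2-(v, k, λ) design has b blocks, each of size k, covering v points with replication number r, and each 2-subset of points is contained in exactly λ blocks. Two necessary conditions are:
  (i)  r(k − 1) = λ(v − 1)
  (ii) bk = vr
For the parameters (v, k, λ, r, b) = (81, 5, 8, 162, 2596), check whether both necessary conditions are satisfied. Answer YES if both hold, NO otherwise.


Condition (i): r(k − 1) = 162·4 = 648; λ(v − 1) = 8·80 = 640. Match? NO.
Condition (ii): bk = 2596·5 = 12980; vr = 81·162 = 13122. Match? NO.
Both conditions hold? NO.

NO


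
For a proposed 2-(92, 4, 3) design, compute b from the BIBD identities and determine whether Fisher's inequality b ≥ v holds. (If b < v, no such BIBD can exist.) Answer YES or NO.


b = λv(v − 1)/(k(k − 1)) = 3·92·91/(4·3) = 25116/12 = 2093.
Compare with v = 92: b ≥ v, so Fisher's inequality holds.

YES


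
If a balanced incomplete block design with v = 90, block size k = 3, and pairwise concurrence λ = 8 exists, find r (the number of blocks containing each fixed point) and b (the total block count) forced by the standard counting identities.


Any 2-(v, k, λ) BIBD satisfies two necessary conditions:
  (i)  Each point sits in r blocks, and counting incidences through any fixed point gives r(k − 1) = λ(v − 1), so r = λ(v − 1)/(k − 1).
  (ii) Total incidences bk = vr, so b = vr/k.
Step 1: r = λ(v − 1)/(k − 1) = 8·(90 − 1)/(3 − 1) = 8·89/2 = 712/2 = 356.
Step 2: b = vr/k = 90·356/3 = 32040/3 = 10680.
Check integrality: r = 356 ∈ Z ✓, b = 10680 ∈ Z ✓.
(These identities are necessary conditions: they determine r and b for any design with these parameters, but do not by themselves prove that one exists.)

r = 356, b = 10680.


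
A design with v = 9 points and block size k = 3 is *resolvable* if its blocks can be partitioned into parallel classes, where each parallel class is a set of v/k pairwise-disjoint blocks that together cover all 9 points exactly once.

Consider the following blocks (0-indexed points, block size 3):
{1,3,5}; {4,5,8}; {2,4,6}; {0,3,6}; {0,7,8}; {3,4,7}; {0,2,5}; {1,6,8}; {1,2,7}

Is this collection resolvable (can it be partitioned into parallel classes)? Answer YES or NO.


v = 9, block size k = 3, number of blocks = 9.
For resolvability, blocks must partition into parallel classes of size v/k = 3.
Total blocks must therefore be a multiple of 3: 9 = 3·3 + 0 ⇒ divisible ✓.
Greedy packing gives 3 candidate class(es). Each should be a full parallel class (size 3, covers all 9 points).
  Class 1 (3 blocks): {1,3,5}; {2,4,6}; {0,7,8}. Points covered: [0, 1, 2, 3, 4, 5, 6, 7, 8].
  Class 2 (3 blocks): {4,5,8}; {0,3,6}; {1,2,7}. Points covered: [0, 1, 2, 3, 4, 5, 6, 7, 8].
  Class 3 (3 blocks): {3,4,7}; {0,2,5}; {1,6,8}. Points covered: [0, 1, 2, 3, 4, 5, 6, 7, 8].
All classes full (size 3)? YES. All classes cover every point? YES.
Resolvable? YES.

YES


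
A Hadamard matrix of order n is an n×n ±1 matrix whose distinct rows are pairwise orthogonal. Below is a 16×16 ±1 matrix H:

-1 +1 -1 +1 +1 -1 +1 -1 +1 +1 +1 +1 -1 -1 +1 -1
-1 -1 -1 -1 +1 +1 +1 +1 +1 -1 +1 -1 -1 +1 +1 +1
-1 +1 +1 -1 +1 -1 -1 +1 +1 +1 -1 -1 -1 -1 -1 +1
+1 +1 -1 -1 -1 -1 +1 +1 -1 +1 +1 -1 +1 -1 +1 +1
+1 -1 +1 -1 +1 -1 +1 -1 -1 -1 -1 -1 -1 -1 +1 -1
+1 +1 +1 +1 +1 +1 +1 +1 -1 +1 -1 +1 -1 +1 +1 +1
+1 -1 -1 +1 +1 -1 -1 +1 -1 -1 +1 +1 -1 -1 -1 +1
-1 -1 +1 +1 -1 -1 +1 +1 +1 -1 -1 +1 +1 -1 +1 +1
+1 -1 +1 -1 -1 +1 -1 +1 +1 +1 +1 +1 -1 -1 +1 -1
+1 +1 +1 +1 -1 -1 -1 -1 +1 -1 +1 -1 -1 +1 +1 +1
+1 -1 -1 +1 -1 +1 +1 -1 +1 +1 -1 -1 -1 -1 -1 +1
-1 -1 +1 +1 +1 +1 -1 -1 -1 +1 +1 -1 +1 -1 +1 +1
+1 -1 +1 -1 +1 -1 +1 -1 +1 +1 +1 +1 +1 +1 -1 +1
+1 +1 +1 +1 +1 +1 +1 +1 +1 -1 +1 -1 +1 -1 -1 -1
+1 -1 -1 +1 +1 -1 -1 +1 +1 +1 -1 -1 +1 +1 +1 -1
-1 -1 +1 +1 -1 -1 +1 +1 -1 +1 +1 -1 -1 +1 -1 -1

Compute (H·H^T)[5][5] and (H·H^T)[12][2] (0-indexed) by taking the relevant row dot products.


Row 2 of H: [-1, 1, 1, -1, 1, -1, -1, 1, 1, 1, -1, -1, -1, -1, -1, 1].
Row 5 of H: [1, 1, 1, 1, 1, 1, 1, 1, -1, 1, -1, 1, -1, 1, 1, 1].
Row 12 of H: [1, -1, 1, -1, 1, -1, 1, -1, 1, 1, 1, 1, 1, 1, -1, 1].
(H·H^T)[5][5] = Σ_j H[5][j]·H[5][j] = (1)² + (1)² + (1)² + (1)² + (1)² + (1)² + (1)² + (1)² + (-1)² + (1)² + (-1)² + (1)² + (-1)² + (1)² + (1)² + (1)² = 1 + 1 + 1 + 1 + 1 + 1 + 1 + 1 + 1 + 1 + 1 + 1 + 1 + 1 + 1 + 1 = 16.
(H·H^T)[12][2] = Σ_j H[12][j]·H[2][j] = (1)·(-1) + (-1)·(1) + (1)·(1) + (-1)·(-1) + (1)·(1) + (-1)·(-1) + (1)·(-1) + (-1)·(1) + (1)·(1) + (1)·(1) + (1)·(-1) + (1)·(-1) + (1)·(-1) + (1)·(-1) + (-1)·(-1) + (1)·(1) = -1 + -1 + 1 + 1 + 1 + 1 + -1 + -1 + 1 + 1 + -1 + -1 + -1 + -1 + 1 + 1 = 0.
So rows 12 and 2 are orthogonal; the diagonal entry equals n = 16.

(5,5) entry = 16; (12,2) entry = 0.


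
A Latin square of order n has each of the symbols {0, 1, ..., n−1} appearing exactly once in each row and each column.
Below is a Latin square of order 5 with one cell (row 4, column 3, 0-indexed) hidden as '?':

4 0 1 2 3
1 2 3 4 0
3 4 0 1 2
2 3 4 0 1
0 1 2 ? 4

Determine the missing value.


Row 4 contains symbols [0, 1, 2, 4] — missing [3].
Column 3 contains symbols [0, 1, 2, 4] — missing [3].
The missing symbol must appear in both missing sets; intersection = [3].
Therefore the hidden value is 3.

Missing value = 3.


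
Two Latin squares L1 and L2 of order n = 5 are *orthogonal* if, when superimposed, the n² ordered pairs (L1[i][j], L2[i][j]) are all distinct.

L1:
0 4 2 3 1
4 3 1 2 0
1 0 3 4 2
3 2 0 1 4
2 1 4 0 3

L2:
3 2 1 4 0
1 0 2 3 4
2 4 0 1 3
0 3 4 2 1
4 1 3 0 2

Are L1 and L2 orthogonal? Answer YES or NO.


Form the n² = 25 superimposed pairs (L1[i][j], L2[i][j]), row by row (rows and columns indexed from 0):
row 0: (0,3) (4,2) (2,1) (3,4) (1,0)
row 1: (4,1) (3,0) (1,2) (2,3) (0,4)
row 2: (1,2) (0,4) (3,0) (4,1) (2,3)
row 3: (3,0) (2,3) (0,4) (1,2) (4,1)
row 4: (2,4) (1,1) (4,3) (0,0) (3,2)
Orthogonality requires all 25 pairs distinct.
But the pair (1,2) repeats: cell (1,2) has L1 = 1, L2 = 2, and cell (2,0) has L1 = 1, L2 = 2.
A repeated pair means some other pair never occurs (only 15 distinct pairs out of 25), so the squares are not orthogonal.
Conclusion: NO.

NO


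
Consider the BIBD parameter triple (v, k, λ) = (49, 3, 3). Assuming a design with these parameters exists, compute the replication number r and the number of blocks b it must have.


Any 2-(v, k, λ) BIBD satisfies two necessary conditions:
  (i)  Each point sits in r blocks, and counting incidences through any fixed point gives r(k − 1) = λ(v − 1), so r = λ(v − 1)/(k − 1).
  (ii) Total incidences bk = vr, so b = vr/k.
Step 1: r = λ(v − 1)/(k − 1) = 3·(49 − 1)/(3 − 1) = 3·48/2 = 144/2 = 72.
Step 2: b = vr/k = 49·72/3 = 3528/3 = 1176.
Check integrality: r = 72 ∈ Z ✓, b = 1176 ∈ Z ✓.
(These identities are necessary conditions: they determine r and b for any design with these parameters, but do not by themselves prove that one exists.)

r = 72, b = 1176.


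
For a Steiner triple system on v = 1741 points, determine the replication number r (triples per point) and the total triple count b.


An STS(v) is a 2-(v, 3, 1) BIBD: block size k = 3, λ = 1.
Replication: r(k − 1) = λ(v − 1) ⇒ r·2 = 1741 − 1 = 1740 ⇒ r = 870.
Block count: b = v(v − 1)/6 = 1741·1740/6 = 3029340/6 = 504890.

r = 870, b = 504890.


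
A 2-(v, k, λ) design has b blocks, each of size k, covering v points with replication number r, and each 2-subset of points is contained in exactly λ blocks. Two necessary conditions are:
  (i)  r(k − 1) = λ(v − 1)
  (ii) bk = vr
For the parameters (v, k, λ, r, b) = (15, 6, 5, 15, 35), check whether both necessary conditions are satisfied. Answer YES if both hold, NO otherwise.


Condition (i): r(k − 1) = 15·5 = 75; λ(v − 1) = 5·14 = 70. Match? NO.
Condition (ii): bk = 35·6 = 210; vr = 15·15 = 225. Match? NO.
Both conditions hold? NO.

NO


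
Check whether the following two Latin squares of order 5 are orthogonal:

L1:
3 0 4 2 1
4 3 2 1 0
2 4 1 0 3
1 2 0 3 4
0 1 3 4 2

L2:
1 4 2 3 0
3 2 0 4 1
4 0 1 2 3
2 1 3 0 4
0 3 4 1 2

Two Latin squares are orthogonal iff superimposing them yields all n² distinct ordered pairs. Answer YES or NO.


Form the n² = 25 superimposed pairs (L1[i][j], L2[i][j]), row by row (rows and columns indexed from 0):
row 0: (3,1) (0,4) (4,2) (2,3) (1,0)
row 1: (4,3) (3,2) (2,0) (1,4) (0,1)
row 2: (2,4) (4,0) (1,1) (0,2) (3,3)
row 3: (1,2) (2,1) (0,3) (3,0) (4,4)
row 4: (0,0) (1,3) (3,4) (4,1) (2,2)
Orthogonality requires all 25 pairs distinct.
Check by first coordinate: for each symbol s of L1, list the L2 entries in the n cells where L1 = s; they must all differ.
  L1 = 0: L2 entries (in reading order) 4, 1, 2, 3, 0 — all 5 distinct ✓
  L1 = 1: L2 entries (in reading order) 0, 4, 1, 2, 3 — all 5 distinct ✓
  L1 = 2: L2 entries (in reading order) 3, 0, 4, 1, 2 — all 5 distinct ✓
  L1 = 3: L2 entries (in reading order) 1, 2, 3, 0, 4 — all 5 distinct ✓
  L1 = 4: L2 entries (in reading order) 2, 3, 0, 4, 1 — all 5 distinct ✓
Every symbol of L1 meets every symbol of L2 exactly once, so all 25 pairs are distinct (25 of 25).
Conclusion: YES.

YES


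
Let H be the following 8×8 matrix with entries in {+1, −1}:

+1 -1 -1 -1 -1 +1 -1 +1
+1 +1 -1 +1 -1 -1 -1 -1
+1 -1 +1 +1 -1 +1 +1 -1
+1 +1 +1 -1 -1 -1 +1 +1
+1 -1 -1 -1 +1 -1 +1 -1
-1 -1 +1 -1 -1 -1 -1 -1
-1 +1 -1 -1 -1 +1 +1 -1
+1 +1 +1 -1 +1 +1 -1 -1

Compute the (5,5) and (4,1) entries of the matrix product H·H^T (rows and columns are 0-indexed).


Row 1 of H: [1, 1, -1, 1, -1, -1, -1, -1].
Row 4 of H: [1, -1, -1, -1, 1, -1, 1, -1].
Row 5 of H: [-1, -1, 1, -1, -1, -1, -1, -1].
(H·H^T)[5][5] = Σ_j H[5][j]·H[5][j] = (-1)² + (-1)² + (1)² + (-1)² + (-1)² + (-1)² + (-1)² + (-1)² = 1 + 1 + 1 + 1 + 1 + 1 + 1 + 1 = 8.
(H·H^T)[4][1] = Σ_j H[4][j]·H[1][j] = (1)·(1) + (-1)·(1) + (-1)·(-1) + (-1)·(1) + (1)·(-1) + (-1)·(-1) + (1)·(-1) + (-1)·(-1) = 1 + -1 + 1 + -1 + -1 + 1 + -1 + 1 = 0.
So rows 4 and 1 are orthogonal; the diagonal entry equals n = 8.

(5,5) entry = 8; (4,1) entry = 0.


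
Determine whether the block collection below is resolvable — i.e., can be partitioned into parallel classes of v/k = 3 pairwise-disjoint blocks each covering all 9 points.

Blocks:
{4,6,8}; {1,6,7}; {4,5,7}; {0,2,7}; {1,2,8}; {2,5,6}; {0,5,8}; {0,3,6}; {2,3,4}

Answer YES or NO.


v = 9, block size k = 3, number of blocks = 9.
For resolvability, blocks must partition into parallel classes of size v/k = 3.
Total blocks must therefore be a multiple of 3: 9 = 3·3 + 0 ⇒ divisible ✓.
Consider block {4,6,8}. The only other block(s) in the collection disjoint from it are {0,2,7} — just 1 block(s). Any parallel class containing {4,6,8} would need 2 other blocks each disjoint from it, so no parallel class of size 3 can contain {4,6,8}.
Since every block must belong to some parallel class in a resolution, the collection cannot be partitioned into parallel classes.
Resolvable? NO.

NO


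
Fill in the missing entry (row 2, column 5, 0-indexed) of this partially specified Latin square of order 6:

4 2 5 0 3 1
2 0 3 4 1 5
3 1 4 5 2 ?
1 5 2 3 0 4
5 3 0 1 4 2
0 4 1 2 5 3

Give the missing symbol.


Row 2 contains symbols [1, 2, 3, 4, 5] — missing [0].
Column 5 contains symbols [1, 2, 3, 4, 5] — missing [0].
The missing symbol must appear in both missing sets; intersection = [0].
Therefore the hidden value is 0.

Missing value = 0.


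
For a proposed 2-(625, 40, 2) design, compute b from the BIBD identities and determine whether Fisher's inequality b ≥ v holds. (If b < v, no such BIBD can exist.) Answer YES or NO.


r = λ(v − 1)/(k − 1) = 2·624/39 = 32.
b = vr/k = 625·32/40 = 500.
Fisher's inequality: b ≥ v ⇔ 500 ≥ 625? NO.

NO


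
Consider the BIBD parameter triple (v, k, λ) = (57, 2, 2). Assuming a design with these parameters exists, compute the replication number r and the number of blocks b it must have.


Any 2-(v, k, λ) BIBD satisfies two necessary conditions:
  (i)  Each point sits in r blocks, and counting incidences through any fixed point gives r(k − 1) = λ(v − 1), so r = λ(v − 1)/(k − 1).
  (ii) Total incidences bk = vr, so b = vr/k.
Step 1: r = λ(v − 1)/(k − 1) = 2·(57 − 1)/(2 − 1) = 2·56/1 = 112/1 = 112.
Step 2: b = vr/k = 57·112/2 = 6384/2 = 3192.
Check integrality: r = 112 ∈ Z ✓, b = 3192 ∈ Z ✓.
(These identities are necessary conditions: they determine r and b for any design with these parameters, but do not by themselves prove that one exists.)

r = 112, b = 3192.


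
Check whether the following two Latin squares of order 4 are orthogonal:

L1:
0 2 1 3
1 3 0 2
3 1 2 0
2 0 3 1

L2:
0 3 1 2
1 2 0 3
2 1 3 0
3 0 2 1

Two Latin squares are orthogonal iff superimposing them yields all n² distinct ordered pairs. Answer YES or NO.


Form the n² = 16 superimposed pairs (L1[i][j], L2[i][j]), row by row (rows and columns indexed from 0):
row 0: (0,0) (2,3) (1,1) (3,2)
row 1: (1,1) (3,2) (0,0) (2,3)
row 2: (3,2) (1,1) (2,3) (0,0)
row 3: (2,3) (0,0) (3,2) (1,1)
Orthogonality requires all 16 pairs distinct.
But the pair (1,1) repeats: cell (0,2) has L1 = 1, L2 = 1, and cell (1,0) has L1 = 1, L2 = 1.
A repeated pair means some other pair never occurs (only 4 distinct pairs out of 16), so the squares are not orthogonal.
Conclusion: NO.

NO


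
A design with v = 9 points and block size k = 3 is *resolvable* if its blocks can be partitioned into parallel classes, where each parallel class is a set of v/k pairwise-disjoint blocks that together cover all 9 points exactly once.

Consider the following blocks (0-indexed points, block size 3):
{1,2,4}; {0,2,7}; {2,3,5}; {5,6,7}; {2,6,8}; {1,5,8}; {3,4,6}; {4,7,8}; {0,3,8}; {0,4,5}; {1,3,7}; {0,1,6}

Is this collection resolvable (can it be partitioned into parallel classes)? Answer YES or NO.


v = 9, block size k = 3, number of blocks = 12.
For resolvability, blocks must partition into parallel classes of size v/k = 3.
Total blocks must therefore be a multiple of 3: 12 = 3·4 + 0 ⇒ divisible ✓.
Greedy packing gives 4 candidate class(es). Each should be a full parallel class (size 3, covers all 9 points).
  Class 1 (3 blocks): {1,2,4}; {5,6,7}; {0,3,8}. Points covered: [0, 1, 2, 3, 4, 5, 6, 7, 8].
  Class 2 (3 blocks): {0,2,7}; {1,5,8}; {3,4,6}. Points covered: [0, 1, 2, 3, 4, 5, 6, 7, 8].
  Class 3 (3 blocks): {2,3,5}; {4,7,8}; {0,1,6}. Points covered: [0, 1, 2, 3, 4, 5, 6, 7, 8].
  Class 4 (3 blocks): {2,6,8}; {0,4,5}; {1,3,7}. Points covered: [0, 1, 2, 3, 4, 5, 6, 7, 8].
All classes full (size 3)? YES. All classes cover every point? YES.
Resolvable? YES.

YES


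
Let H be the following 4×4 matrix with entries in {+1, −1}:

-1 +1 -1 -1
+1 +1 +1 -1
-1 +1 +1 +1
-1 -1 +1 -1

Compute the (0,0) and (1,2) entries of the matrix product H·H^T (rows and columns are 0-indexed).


Row 0 of H: [-1, 1, -1, -1].
Row 1 of H: [1, 1, 1, -1].
Row 2 of H: [-1, 1, 1, 1].
(H·H^T)[0][0] = Σ_j H[0][j]·H[0][j] = (-1)² + (1)² + (-1)² + (-1)² = 1 + 1 + 1 + 1 = 4.
(H·H^T)[1][2] = Σ_j H[1][j]·H[2][j] = (1)·(-1) + (1)·(1) + (1)·(1) + (-1)·(1) = -1 + 1 + 1 + -1 = 0.
So rows 1 and 2 are orthogonal; the diagonal entry equals n = 4.

(0,0) entry = 4; (1,2) entry = 0.


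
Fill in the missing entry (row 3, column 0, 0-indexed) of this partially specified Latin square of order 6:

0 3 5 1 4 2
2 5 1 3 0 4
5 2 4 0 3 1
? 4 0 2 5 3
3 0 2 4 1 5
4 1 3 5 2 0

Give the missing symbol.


Row 3 contains symbols [0, 2, 3, 4, 5] — missing [1].
Column 0 contains symbols [0, 2, 3, 4, 5] — missing [1].
The missing symbol must appear in both missing sets; intersection = [1].
Therefore the hidden value is 1.

Missing value = 1.


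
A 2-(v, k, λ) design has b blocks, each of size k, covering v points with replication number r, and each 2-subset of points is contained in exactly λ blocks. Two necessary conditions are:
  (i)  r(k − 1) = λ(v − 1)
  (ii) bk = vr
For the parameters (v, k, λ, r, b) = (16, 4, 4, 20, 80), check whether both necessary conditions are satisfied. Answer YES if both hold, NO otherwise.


Condition (i): r(k − 1) = 20·3 = 60; λ(v − 1) = 4·15 = 60. Match? YES.
Condition (ii): bk = 80·4 = 320; vr = 16·20 = 320. Match? YES.
Both conditions hold? YES.

YES


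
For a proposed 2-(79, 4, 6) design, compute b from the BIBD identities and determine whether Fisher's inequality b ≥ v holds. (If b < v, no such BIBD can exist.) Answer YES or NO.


r = λ(v − 1)/(k − 1) = 6·78/3 = 156.
b = vr/k = 79·156/4 = 3081.
Fisher's inequality: b ≥ v ⇔ 3081 ≥ 79? YES.

YES


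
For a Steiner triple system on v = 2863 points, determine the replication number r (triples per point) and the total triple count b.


An STS(v) is a 2-(v, 3, 1) BIBD: block size k = 3, λ = 1.
Replication: r(k − 1) = λ(v − 1) ⇒ r·2 = 2863 − 1 = 2862 ⇒ r = 1431.
Block count: bk = vr ⇒ b·3 = 2863·1431 = 4096953 ⇒ b = 1365651.
(Check via b = v(v − 1)/6 = 2863·2862/6 = 8193906/6 = 1365651.)

r = 1431, b = 1365651.


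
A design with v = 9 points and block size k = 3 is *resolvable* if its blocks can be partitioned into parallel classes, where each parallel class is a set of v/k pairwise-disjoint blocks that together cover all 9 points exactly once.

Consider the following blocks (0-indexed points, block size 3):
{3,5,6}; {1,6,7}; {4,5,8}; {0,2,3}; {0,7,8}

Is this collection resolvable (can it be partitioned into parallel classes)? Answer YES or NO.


v = 9, block size k = 3, number of blocks = 5.
For resolvability, blocks must partition into parallel classes of size v/k = 3.
Total blocks must therefore be a multiple of 3: 5 = 3·1 + 2 ⇒ not divisible ✗.
Resolvable? NO.

NO


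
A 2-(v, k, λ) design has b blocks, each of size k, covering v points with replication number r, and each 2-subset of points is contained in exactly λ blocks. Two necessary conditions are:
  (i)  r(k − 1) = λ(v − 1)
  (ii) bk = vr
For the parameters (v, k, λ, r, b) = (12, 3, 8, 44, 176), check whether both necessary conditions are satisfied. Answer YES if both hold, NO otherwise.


Condition (i): r(k − 1) = 44·2 = 88; λ(v − 1) = 8·11 = 88. Match? YES.
Condition (ii): bk = 176·3 = 528; vr = 12·44 = 528. Match? YES.
Both conditions hold? YES.

YES


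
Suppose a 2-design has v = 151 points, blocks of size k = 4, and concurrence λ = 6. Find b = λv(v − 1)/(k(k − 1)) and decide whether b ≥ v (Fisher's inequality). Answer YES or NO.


r = λ(v − 1)/(k − 1) = 6·150/3 = 300.
b = vr/k = 151·300/4 = 11325.
Fisher's inequality: b ≥ v ⇔ 11325 ≥ 151? YES.

YES


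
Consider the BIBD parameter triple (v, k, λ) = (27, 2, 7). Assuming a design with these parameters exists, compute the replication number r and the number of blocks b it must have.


Any 2-(v, k, λ) BIBD satisfies two necessary conditions:
  (i)  Each point sits in r blocks, and counting incidences through any fixed point gives r(k − 1) = λ(v − 1), so r = λ(v − 1)/(k − 1).
  (ii) Total incidences bk = vr, so b = vr/k.
Step 1: r = λ(v − 1)/(k − 1) = 7·(27 − 1)/(2 − 1) = 7·26/1 = 182/1 = 182.
Step 2: b = vr/k = 27·182/2 = 4914/2 = 2457.
Check integrality: r = 182 ∈ Z ✓, b = 2457 ∈ Z ✓.
(These identities are necessary conditions: they determine r and b for any design with these parameters, but do not by themselves prove that one exists.)

r = 182, b = 2457.


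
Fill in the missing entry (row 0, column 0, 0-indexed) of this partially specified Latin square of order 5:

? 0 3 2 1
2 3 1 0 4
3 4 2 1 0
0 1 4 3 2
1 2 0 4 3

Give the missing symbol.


Row 0 contains symbols [0, 1, 2, 3] — missing [4].
Column 0 contains symbols [0, 1, 2, 3] — missing [4].
The missing symbol must appear in both missing sets; intersection = [4].
Therefore the hidden value is 4.

Missing value = 4.


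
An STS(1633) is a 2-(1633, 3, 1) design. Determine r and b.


An STS(v) is a 2-(v, 3, 1) BIBD: block size k = 3, λ = 1.
Replication: r(k − 1) = λ(v − 1) ⇒ r·2 = 1633 − 1 = 1632 ⇒ r = 816.
Block count: b = v(v − 1)/6 = 1633·1632/6 = 2665056/6 = 444176.

r = 816, b = 444176.


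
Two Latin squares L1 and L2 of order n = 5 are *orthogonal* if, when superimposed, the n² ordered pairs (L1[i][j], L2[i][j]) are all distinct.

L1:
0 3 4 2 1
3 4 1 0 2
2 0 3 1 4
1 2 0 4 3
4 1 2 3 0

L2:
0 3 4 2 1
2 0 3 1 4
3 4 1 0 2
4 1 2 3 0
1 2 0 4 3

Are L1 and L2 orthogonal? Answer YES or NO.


Form the n² = 25 superimposed pairs (L1[i][j], L2[i][j]), row by row (rows and columns indexed from 0):
row 0: (0,0) (3,3) (4,4) (2,2) (1,1)
row 1: (3,2) (4,0) (1,3) (0,1) (2,4)
row 2: (2,3) (0,4) (3,1) (1,0) (4,2)
row 3: (1,4) (2,1) (0,2) (4,3) (3,0)
row 4: (4,1) (1,2) (2,0) (3,4) (0,3)
Orthogonality requires all 25 pairs distinct.
Check by first coordinate: for each symbol s of L1, list the L2 entries in the n cells where L1 = s; they must all differ.
  L1 = 0: L2 entries (in reading order) 0, 1, 4, 2, 3 — all 5 distinct ✓
  L1 = 1: L2 entries (in reading order) 1, 3, 0, 4, 2 — all 5 distinct ✓
  L1 = 2: L2 entries (in reading order) 2, 4, 3, 1, 0 — all 5 distinct ✓
  L1 = 3: L2 entries (in reading order) 3, 2, 1, 0, 4 — all 5 distinct ✓
  L1 = 4: L2 entries (in reading order) 4, 0, 2, 3, 1 — all 5 distinct ✓
Every symbol of L1 meets every symbol of L2 exactly once, so all 25 pairs are distinct (25 of 25).
Conclusion: YES.

YES


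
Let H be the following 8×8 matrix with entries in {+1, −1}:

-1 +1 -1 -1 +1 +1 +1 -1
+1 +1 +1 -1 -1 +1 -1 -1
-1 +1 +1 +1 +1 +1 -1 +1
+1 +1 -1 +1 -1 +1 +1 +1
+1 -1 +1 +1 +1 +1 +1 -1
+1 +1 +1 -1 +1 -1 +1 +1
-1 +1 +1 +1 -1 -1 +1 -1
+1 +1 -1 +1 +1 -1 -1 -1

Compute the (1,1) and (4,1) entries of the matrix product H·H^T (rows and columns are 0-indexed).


Row 1 of H: [1, 1, 1, -1, -1, 1, -1, -1].
Row 4 of H: [1, -1, 1, 1, 1, 1, 1, -1].
(H·H^T)[1][1] = Σ_j H[1][j]·H[1][j] = (1)² + (1)² + (1)² + (-1)² + (-1)² + (1)² + (-1)² + (-1)² = 1 + 1 + 1 + 1 + 1 + 1 + 1 + 1 = 8.
(H·H^T)[4][1] = Σ_j H[4][j]·H[1][j] = (1)·(1) + (-1)·(1) + (1)·(1) + (1)·(-1) + (1)·(-1) + (1)·(1) + (1)·(-1) + (-1)·(-1) = 1 + -1 + 1 + -1 + -1 + 1 + -1 + 1 = 0.
So rows 4 and 1 are orthogonal; the diagonal entry equals n = 8.

(1,1) entry = 8; (4,1) entry = 0.


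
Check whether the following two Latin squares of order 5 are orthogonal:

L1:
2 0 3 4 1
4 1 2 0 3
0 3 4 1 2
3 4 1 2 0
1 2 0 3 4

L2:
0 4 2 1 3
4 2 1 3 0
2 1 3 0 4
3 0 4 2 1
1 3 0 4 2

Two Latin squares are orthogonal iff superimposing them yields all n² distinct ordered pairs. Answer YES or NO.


Form the n² = 25 superimposed pairs (L1[i][j], L2[i][j]), row by row (rows and columns indexed from 0):
row 0: (2,0) (0,4) (3,2) (4,1) (1,3)
row 1: (4,4) (1,2) (2,1) (0,3) (3,0)
row 2: (0,2) (3,1) (4,3) (1,0) (2,4)
row 3: (3,3) (4,0) (1,4) (2,2) (0,1)
row 4: (1,1) (2,3) (0,0) (3,4) (4,2)
Orthogonality requires all 25 pairs distinct.
Check by first coordinate: for each symbol s of L1, list the L2 entries in the n cells where L1 = s; they must all differ.
  L1 = 0: L2 entries (in reading order) 4, 3, 2, 1, 0 — all 5 distinct ✓
  L1 = 1: L2 entries (in reading order) 3, 2, 0, 4, 1 — all 5 distinct ✓
  L1 = 2: L2 entries (in reading order) 0, 1, 4, 2, 3 — all 5 distinct ✓
  L1 = 3: L2 entries (in reading order) 2, 0, 1, 3, 4 — all 5 distinct ✓
  L1 = 4: L2 entries (in reading order) 1, 4, 3, 0, 2 — all 5 distinct ✓
Every symbol of L1 meets every symbol of L2 exactly once, so all 25 pairs are distinct (25 of 25).
Conclusion: YES.

YES


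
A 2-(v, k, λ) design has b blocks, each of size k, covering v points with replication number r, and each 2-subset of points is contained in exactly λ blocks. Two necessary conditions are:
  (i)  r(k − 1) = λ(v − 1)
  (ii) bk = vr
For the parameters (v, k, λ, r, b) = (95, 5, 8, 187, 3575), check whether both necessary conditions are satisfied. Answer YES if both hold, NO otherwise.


Condition (i): r(k − 1) = 187·4 = 748; λ(v − 1) = 8·94 = 752. Match? NO.
Condition (ii): bk = 3575·5 = 17875; vr = 95·187 = 17765. Match? NO.
Both conditions hold? NO.

NO


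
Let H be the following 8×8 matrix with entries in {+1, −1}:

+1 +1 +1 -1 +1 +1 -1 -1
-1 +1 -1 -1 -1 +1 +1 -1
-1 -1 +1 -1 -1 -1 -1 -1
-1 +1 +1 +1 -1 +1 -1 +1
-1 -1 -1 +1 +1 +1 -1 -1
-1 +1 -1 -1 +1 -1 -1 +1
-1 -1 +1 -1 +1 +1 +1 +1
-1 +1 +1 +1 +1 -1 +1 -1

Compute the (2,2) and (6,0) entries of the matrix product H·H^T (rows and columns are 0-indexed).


Row 0 of H: [1, 1, 1, -1, 1, 1, -1, -1].
Row 2 of H: [-1, -1, 1, -1, -1, -1, -1, -1].
Row 6 of H: [-1, -1, 1, -1, 1, 1, 1, 1].
(H·H^T)[2][2] = Σ_j H[2][j]·H[2][j] = (-1)² + (-1)² + (1)² + (-1)² + (-1)² + (-1)² + (-1)² + (-1)² = 1 + 1 + 1 + 1 + 1 + 1 + 1 + 1 = 8.
(H·H^T)[6][0] = Σ_j H[6][j]·H[0][j] = (-1)·(1) + (-1)·(1) + (1)·(1) + (-1)·(-1) + (1)·(1) + (1)·(1) + (1)·(-1) + (1)·(-1) = -1 + -1 + 1 + 1 + 1 + 1 + -1 + -1 = 0.
So rows 6 and 0 are orthogonal; the diagonal entry equals n = 8.

(2,2) entry = 8; (6,0) entry = 0.


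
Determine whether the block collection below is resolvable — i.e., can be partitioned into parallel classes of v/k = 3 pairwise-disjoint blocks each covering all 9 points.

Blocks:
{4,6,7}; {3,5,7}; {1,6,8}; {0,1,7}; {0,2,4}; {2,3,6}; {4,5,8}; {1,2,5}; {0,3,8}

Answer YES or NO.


v = 9, block size k = 3, number of blocks = 9.
For resolvability, blocks must partition into parallel classes of size v/k = 3.
Total blocks must therefore be a multiple of 3: 9 = 3·3 + 0 ⇒ divisible ✓.
Greedy packing gives 3 candidate class(es). Each should be a full parallel class (size 3, covers all 9 points).
  Class 1 (3 blocks): {4,6,7}; {1,2,5}; {0,3,8}. Points covered: [0, 1, 2, 3, 4, 5, 6, 7, 8].
  Class 2 (3 blocks): {3,5,7}; {1,6,8}; {0,2,4}. Points covered: [0, 1, 2, 3, 4, 5, 6, 7, 8].
  Class 3 (3 blocks): {0,1,7}; {2,3,6}; {4,5,8}. Points covered: [0, 1, 2, 3, 4, 5, 6, 7, 8].
All classes full (size 3)? YES. All classes cover every point? YES.
Resolvable? YES.

YES


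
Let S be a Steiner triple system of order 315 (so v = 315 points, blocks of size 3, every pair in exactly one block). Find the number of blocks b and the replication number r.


An STS(v) is a 2-(v, 3, 1) BIBD: block size k = 3, λ = 1.
Replication: r(k − 1) = λ(v − 1) ⇒ r·2 = 315 − 1 = 314 ⇒ r = 157.
Block count: bk = vr ⇒ b·3 = 315·157 = 49455 ⇒ b = 16485.
(Check via b = v(v − 1)/6 = 315·314/6 = 98910/6 = 16485.)

r = 157, b = 16485.


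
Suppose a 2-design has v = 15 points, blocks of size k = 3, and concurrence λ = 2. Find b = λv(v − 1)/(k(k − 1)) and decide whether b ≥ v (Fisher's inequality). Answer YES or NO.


r = λ(v − 1)/(k − 1) = 2·14/2 = 14.
b = vr/k = 15·14/3 = 70.
Fisher's inequality: b ≥ v ⇔ 70 ≥ 15? YES.

YES


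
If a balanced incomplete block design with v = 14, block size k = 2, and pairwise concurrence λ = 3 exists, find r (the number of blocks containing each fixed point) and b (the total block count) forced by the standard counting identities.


Any 2-(v, k, λ) BIBD satisfies two necessary conditions:
  (i)  Each point sits in r blocks, and counting incidences through any fixed point gives r(k − 1) = λ(v − 1), so r = λ(v − 1)/(k − 1).
  (ii) Total incidences bk = vr, so b = vr/k.
Step 1: r = λ(v − 1)/(k − 1) = 3·(14 − 1)/(2 − 1) = 3·13/1 = 39/1 = 39.
Step 2: b = vr/k = 14·39/2 = 546/2 = 273.
Check integrality: r = 39 ∈ Z ✓, b = 273 ∈ Z ✓.
(These identities are necessary conditions: they determine r and b for any design with these parameters, but do not by themselves prove that one exists.)

r = 39, b = 273.


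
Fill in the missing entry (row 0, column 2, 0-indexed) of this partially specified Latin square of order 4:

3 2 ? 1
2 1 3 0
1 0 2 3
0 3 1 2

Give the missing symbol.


Row 0 contains symbols [1, 2, 3] — missing [0].
Column 2 contains symbols [1, 2, 3] — missing [0].
The missing symbol must appear in both missing sets; intersection = [0].
Therefore the hidden value is 0.

Missing value = 0.


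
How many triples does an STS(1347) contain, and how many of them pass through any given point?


An STS(v) is a 2-(v, 3, 1) BIBD: block size k = 3, λ = 1.
Replication: r(k − 1) = λ(v − 1) ⇒ r·2 = 1347 − 1 = 1346 ⇒ r = 673.
Block count: b = v(v − 1)/6 = 1347·1346/6 = 1813062/6 = 302177.
(Check via bk = vr: 302177·3 = 906531 = 1347·673 = 906531 ✓.)

r = 673, b = 302177.


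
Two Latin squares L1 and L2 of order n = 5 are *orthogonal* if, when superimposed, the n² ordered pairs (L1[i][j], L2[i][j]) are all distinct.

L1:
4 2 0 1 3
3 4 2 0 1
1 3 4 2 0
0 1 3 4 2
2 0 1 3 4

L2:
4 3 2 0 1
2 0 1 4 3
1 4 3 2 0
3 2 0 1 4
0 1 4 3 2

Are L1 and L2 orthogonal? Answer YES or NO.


Form the n² = 25 superimposed pairs (L1[i][j], L2[i][j]), row by row (rows and columns indexed from 0):
row 0: (4,4) (2,3) (0,2) (1,0) (3,1)
row 1: (3,2) (4,0) (2,1) (0,4) (1,3)
row 2: (1,1) (3,4) (4,3) (2,2) (0,0)
row 3: (0,3) (1,2) (3,0) (4,1) (2,4)
row 4: (2,0) (0,1) (1,4) (3,3) (4,2)
Orthogonality requires all 25 pairs distinct.
Check by first coordinate: for each symbol s of L1, list the L2 entries in the n cells where L1 = s; they must all differ.
  L1 = 0: L2 entries (in reading order) 2, 4, 0, 3, 1 — all 5 distinct ✓
  L1 = 1: L2 entries (in reading order) 0, 3, 1, 2, 4 — all 5 distinct ✓
  L1 = 2: L2 entries (in reading order) 3, 1, 2, 4, 0 — all 5 distinct ✓
  L1 = 3: L2 entries (in reading order) 1, 2, 4, 0, 3 — all 5 distinct ✓
  L1 = 4: L2 entries (in reading order) 4, 0, 3, 1, 2 — all 5 distinct ✓
Every symbol of L1 meets every symbol of L2 exactly once, so all 25 pairs are distinct (25 of 25).
Conclusion: YES.

YES


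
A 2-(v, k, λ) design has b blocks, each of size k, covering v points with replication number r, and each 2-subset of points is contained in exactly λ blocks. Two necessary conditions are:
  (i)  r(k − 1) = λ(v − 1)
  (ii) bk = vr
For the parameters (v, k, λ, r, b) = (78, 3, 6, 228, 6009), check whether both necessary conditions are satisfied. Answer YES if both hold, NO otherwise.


Condition (i): r(k − 1) = 228·2 = 456; λ(v − 1) = 6·77 = 462. Match? NO.
Condition (ii): bk = 6009·3 = 18027; vr = 78·228 = 17784. Match? NO.
Both conditions hold? NO.

NO


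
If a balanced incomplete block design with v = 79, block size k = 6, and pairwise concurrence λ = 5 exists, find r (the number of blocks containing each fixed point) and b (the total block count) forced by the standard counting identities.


Any 2-(v, k, λ) BIBD satisfies two necessary conditions:
  (i)  Each point sits in r blocks, and counting incidences through any fixed point gives r(k − 1) = λ(v − 1), so r = λ(v − 1)/(k − 1).
  (ii) Total incidences bk = vr, so b = vr/k.
Step 1: r = λ(v − 1)/(k − 1) = 5·(79 − 1)/(6 − 1) = 5·78/5 = 390/5 = 78.
Step 2: b = vr/k = 79·78/6 = 6162/6 = 1027.
Check integrality: r = 78 ∈ Z ✓, b = 1027 ∈ Z ✓.
(These identities are necessary conditions: they determine r and b for any design with these parameters, but do not by themselves prove that one exists.)

r = 78, b = 1027.


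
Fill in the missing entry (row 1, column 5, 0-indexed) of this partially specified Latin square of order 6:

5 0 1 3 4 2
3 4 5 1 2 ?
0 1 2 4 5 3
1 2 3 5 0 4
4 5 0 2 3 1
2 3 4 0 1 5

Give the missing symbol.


Row 1 contains symbols [1, 2, 3, 4, 5] — missing [0].
Column 5 contains symbols [1, 2, 3, 4, 5] — missing [0].
The missing symbol must appear in both missing sets; intersection = [0].
Therefore the hidden value is 0.

Missing value = 0.


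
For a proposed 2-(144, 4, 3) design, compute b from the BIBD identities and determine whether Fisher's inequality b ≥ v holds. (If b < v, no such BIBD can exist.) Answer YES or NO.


r = λ(v − 1)/(k − 1) = 3·143/3 = 143.
b = vr/k = 144·143/4 = 5148.
Fisher's inequality: b ≥ v ⇔ 5148 ≥ 144? YES.

YES


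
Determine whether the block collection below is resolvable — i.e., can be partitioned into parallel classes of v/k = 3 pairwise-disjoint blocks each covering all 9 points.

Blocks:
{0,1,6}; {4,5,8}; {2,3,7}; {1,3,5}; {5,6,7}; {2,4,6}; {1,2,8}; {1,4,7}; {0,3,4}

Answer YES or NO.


v = 9, block size k = 3, number of blocks = 9.
For resolvability, blocks must partition into parallel classes of size v/k = 3.
Total blocks must therefore be a multiple of 3: 9 = 3·3 + 0 ⇒ divisible ✓.
Consider block {1,3,5}. The only other block(s) in the collection disjoint from it are {2,4,6} — just 1 block(s). Any parallel class containing {1,3,5} would need 2 other blocks each disjoint from it, so no parallel class of size 3 can contain {1,3,5}.
Since every block must belong to some parallel class in a resolution, the collection cannot be partitioned into parallel classes.
Resolvable? NO.

NO


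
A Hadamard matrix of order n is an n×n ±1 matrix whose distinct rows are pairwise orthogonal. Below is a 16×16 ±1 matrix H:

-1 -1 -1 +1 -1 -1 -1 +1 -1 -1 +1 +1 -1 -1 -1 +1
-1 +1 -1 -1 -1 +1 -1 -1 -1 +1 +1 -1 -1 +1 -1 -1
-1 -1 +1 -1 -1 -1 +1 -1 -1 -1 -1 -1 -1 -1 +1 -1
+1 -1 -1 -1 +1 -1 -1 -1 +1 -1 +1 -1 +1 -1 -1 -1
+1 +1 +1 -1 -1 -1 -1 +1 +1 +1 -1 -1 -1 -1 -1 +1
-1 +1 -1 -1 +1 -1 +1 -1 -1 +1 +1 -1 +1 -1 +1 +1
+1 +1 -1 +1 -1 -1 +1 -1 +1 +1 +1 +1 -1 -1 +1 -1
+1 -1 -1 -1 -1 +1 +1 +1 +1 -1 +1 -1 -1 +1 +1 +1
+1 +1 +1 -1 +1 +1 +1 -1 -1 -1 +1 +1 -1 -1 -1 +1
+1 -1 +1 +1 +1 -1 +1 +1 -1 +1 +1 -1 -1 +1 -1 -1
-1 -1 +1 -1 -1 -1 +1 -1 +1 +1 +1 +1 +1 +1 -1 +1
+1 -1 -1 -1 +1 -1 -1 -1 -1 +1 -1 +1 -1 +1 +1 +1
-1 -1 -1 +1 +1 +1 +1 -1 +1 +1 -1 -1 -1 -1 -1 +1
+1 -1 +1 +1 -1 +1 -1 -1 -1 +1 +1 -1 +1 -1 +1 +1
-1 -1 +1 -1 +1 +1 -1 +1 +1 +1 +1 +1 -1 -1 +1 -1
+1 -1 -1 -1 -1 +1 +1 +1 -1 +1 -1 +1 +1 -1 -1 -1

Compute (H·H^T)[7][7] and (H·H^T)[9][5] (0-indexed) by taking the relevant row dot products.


Row 5 of H: [-1, 1, -1, -1, 1, -1, 1, -1, -1, 1, 1, -1, 1, -1, 1, 1].
Row 7 of H: [1, -1, -1, -1, -1, 1, 1, 1, 1, -1, 1, -1, -1, 1, 1, 1].
Row 9 of H: [1, -1, 1, 1, 1, -1, 1, 1, -1, 1, 1, -1, -1, 1, -1, -1].
(H·H^T)[7][7] = Σ_j H[7][j]·H[7][j] = (1)² + (-1)² + (-1)² + (-1)² + (-1)² + (1)² + (1)² + (1)² + (1)² + (-1)² + (1)² + (-1)² + (-1)² + (1)² + (1)² + (1)² = 1 + 1 + 1 + 1 + 1 + 1 + 1 + 1 + 1 + 1 + 1 + 1 + 1 + 1 + 1 + 1 = 16.
(H·H^T)[9][5] = Σ_j H[9][j]·H[5][j] = (1)·(-1) + (-1)·(1) + (1)·(-1) + (1)·(-1) + (1)·(1) + (-1)·(-1) + (1)·(1) + (1)·(-1) + (-1)·(-1) + (1)·(1) + (1)·(1) + (-1)·(-1) + (-1)·(1) + (1)·(-1) + (-1)·(1) + (-1)·(1) = -1 + -1 + -1 + -1 + 1 + 1 + 1 + -1 + 1 + 1 + 1 + 1 + -1 + -1 + -1 + -1 = -2.
Rows 9 and 5 are not orthogonal (dot product = -2 ≠ 0), so H is not a Hadamard matrix.

(7,7) entry = 16; (9,5) entry = -2.
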